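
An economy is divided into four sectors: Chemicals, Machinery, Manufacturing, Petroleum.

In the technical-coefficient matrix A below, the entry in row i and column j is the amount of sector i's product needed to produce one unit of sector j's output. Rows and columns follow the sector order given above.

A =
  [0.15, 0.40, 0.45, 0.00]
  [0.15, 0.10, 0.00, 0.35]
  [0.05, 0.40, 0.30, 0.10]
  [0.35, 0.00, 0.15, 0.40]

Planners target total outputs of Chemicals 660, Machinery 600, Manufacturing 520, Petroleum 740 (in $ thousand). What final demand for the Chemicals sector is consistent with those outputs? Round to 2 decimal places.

I − A =
  [   0.85    -0.40    -0.45     0.00]
  [  -0.15     0.90     0.00    -0.35]
  [  -0.05    -0.40     0.70    -0.10]
  [  -0.35     0.00    -0.15     0.60]
d = (I − A) x:
  d_1 = (+0.85)·660 + (-0.40)·600 + (-0.45)·520 + (+0.00)·740 = 87.00
  d_2 = (-0.15)·660 + (+0.90)·600 + (+0.00)·520 + (-0.35)·740 = 182.00
  d_3 = (-0.05)·660 + (-0.40)·600 + (+0.70)·520 + (-0.10)·740 = 17.00
  d_4 = (-0.35)·660 + (+0.00)·600 + (-0.15)·520 + (+0.60)·740 = 135.00

d_1 = 87.00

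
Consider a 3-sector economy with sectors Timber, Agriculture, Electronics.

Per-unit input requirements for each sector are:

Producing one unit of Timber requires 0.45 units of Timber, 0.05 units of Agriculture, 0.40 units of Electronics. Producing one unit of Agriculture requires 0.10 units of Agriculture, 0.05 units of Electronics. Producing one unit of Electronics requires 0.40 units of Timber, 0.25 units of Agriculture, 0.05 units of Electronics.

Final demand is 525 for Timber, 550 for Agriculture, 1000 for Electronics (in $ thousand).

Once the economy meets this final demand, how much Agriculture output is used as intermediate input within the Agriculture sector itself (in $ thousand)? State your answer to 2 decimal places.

I − A =
  [   0.55     0.00    -0.40]
  [  -0.05     0.90    -0.25]
  [  -0.40    -0.05     0.95]
Cofactors of I−A, C_ij = (−1)^(i+j)·(minor ij) (rows/columns in the sector order above):
  C_11 = (0.90)(0.95) − (-0.25)(-0.05) = 0.8425
  C_12 = −[(-0.05)(0.95) − (-0.25)(-0.40)] = 0.1475
  C_13 = (-0.05)(-0.05) − (0.90)(-0.40) = 0.3625
  C_21 = −[(0.00)(0.95) − (-0.40)(-0.05)] = 0.0200
  C_22 = (0.55)(0.95) − (-0.40)(-0.40) = 0.3625
  C_23 = −[(0.55)(-0.05) − (0.00)(-0.40)] = 0.0275
  C_31 = (0.00)(-0.25) − (-0.40)(0.90) = 0.3600
  C_32 = −[(0.55)(-0.25) − (-0.40)(-0.05)] = 0.1575
  C_33 = (0.55)(0.90) − (0.00)(-0.05) = 0.4950
det(I−A) = Σ_j (I−A)_1j·C_1j = (0.55)(0.8425) + (0.00)(0.1475) + (-0.40)(0.3625) = 0.318375
adj(I−A) = Cᵀ =
  [ 0.8425   0.0200   0.3600]
  [ 0.1475   0.3625   0.1575]
  [ 0.3625   0.0275   0.4950]
(I − A)⁻¹ = adj(I−A) / det(I−A) ≈
  [   2.6463     0.0628     1.1307]
  [   0.4633     1.1386     0.4947]
  [   1.1386     0.0864     1.5548]
First solve x = (I − A)⁻¹ d = adj(I−A)·d / det(I−A); in particular x_2 = (0.1475·525 + 0.3625·550 + 0.1575·1000) / 0.318375 = 434.3125 / 0.318375 ≈ 1364.1539.
Intermediate flow from 2 to 2: z_22 = a_22 · x_2 = 0.10 × 434.3125 / 0.318375 = 43.43125 / 0.318375 ≈ 136.42.

z_22 = 136.42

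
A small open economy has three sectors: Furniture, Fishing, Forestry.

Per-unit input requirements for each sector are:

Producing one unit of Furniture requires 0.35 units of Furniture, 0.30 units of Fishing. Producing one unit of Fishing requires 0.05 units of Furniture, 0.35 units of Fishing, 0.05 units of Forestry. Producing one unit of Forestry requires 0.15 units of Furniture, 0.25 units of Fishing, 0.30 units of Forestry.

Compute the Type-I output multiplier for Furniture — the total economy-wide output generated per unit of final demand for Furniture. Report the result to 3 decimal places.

m_1 = 2.428

I − A =
  [   0.65    -0.05    -0.15]
  [  -0.30     0.65    -0.25]
  [   0.00    -0.05     0.70]
Cofactors of I−A, C_ij = (−1)^(i+j)·(minor ij) (rows/columns in the sector order above):
  C_11 = (0.65)(0.70) − (-0.25)(-0.05) = 0.4425
  C_12 = −[(-0.30)(0.70) − (-0.25)(0.00)] = 0.2100
  C_13 = (-0.30)(-0.05) − (0.65)(0.00) = 0.0150
  C_21 = −[(-0.05)(0.70) − (-0.15)(-0.05)] = 0.0425
  C_22 = (0.65)(0.70) − (-0.15)(0.00) = 0.4550
  C_23 = −[(0.65)(-0.05) − (-0.05)(0.00)] = 0.0325
  C_31 = (-0.05)(-0.25) − (-0.15)(0.65) = 0.1100
  C_32 = −[(0.65)(-0.25) − (-0.15)(-0.30)] = 0.2075
  C_33 = (0.65)(0.65) − (-0.05)(-0.30) = 0.4075
det(I−A) = Σ_j (I−A)_1j·C_1j = (0.65)(0.4425) + (-0.05)(0.2100) + (-0.15)(0.0150) = 0.274875
adj(I−A) = Cᵀ =
  [ 0.4425   0.0425   0.1100]
  [ 0.2100   0.4550   0.2075]
  [ 0.0150   0.0325   0.4075]
(I − A)⁻¹ = adj(I−A) / det(I−A) ≈
  [   1.6098     0.1546     0.4002]
  [   0.7640     1.6553     0.7549]
  [   0.0546     0.1182     1.4825]
The output multiplier for sector j is the column-j sum of the Leontief inverse (I − A)⁻¹ = adj(I−A) / det(I−A).
Column 1 of adj(I−A): (0.4425, 0.2100, 0.0150); det(I−A) = 0.274875.
m_1 = (0.4425 + 0.2100 + 0.0150) / 0.274875 = 0.6675 / 0.274875 ≈ 2.428.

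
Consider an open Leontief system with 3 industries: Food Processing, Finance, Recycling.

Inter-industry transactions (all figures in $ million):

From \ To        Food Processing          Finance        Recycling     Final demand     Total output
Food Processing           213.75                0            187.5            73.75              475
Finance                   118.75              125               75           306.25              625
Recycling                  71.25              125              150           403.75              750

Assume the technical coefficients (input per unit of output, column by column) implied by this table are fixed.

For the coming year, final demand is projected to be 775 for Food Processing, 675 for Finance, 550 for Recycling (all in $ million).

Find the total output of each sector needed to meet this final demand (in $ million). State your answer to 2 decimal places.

Technical coefficients a_ij = z_ij / X_j:
  a_11 = 213.75/475 = 0.45, a_21 = 118.75/475 = 0.25, a_31 = 71.25/475 = 0.15
  a_12 = 0/625 = 0.00, a_22 = 125/625 = 0.20, a_32 = 125/625 = 0.20
  a_13 = 187.5/750 = 0.25, a_23 = 75/750 = 0.10, a_33 = 150/750 = 0.20
I − A =
  [   0.55     0.00    -0.25]
  [  -0.25     0.80    -0.10]
  [  -0.15    -0.20     0.80]
Cofactors of I−A, C_ij = (−1)^(i+j)·(minor ij) (rows/columns in the sector order above):
  C_11 = (0.80)(0.80) − (-0.10)(-0.20) = 0.6200
  C_12 = −[(-0.25)(0.80) − (-0.10)(-0.15)] = 0.2150
  C_13 = (-0.25)(-0.20) − (0.80)(-0.15) = 0.1700
  C_21 = −[(0.00)(0.80) − (-0.25)(-0.20)] = 0.0500
  C_22 = (0.55)(0.80) − (-0.25)(-0.15) = 0.4025
  C_23 = −[(0.55)(-0.20) − (0.00)(-0.15)] = 0.1100
  C_31 = (0.00)(-0.10) − (-0.25)(0.80) = 0.2000
  C_32 = −[(0.55)(-0.10) − (-0.25)(-0.25)] = 0.1175
  C_33 = (0.55)(0.80) − (0.00)(-0.25) = 0.4400
det(I−A) = Σ_j (I−A)_1j·C_1j = (0.55)(0.6200) + (0.00)(0.2150) + (-0.25)(0.1700) = 0.2985
adj(I−A) = Cᵀ =
  [ 0.6200   0.0500   0.2000]
  [ 0.2150   0.4025   0.1175]
  [ 0.1700   0.1100   0.4400]
(I − A)⁻¹ = adj(I−A) / det(I−A) ≈
  [   2.0771     0.1675     0.6700]
  [   0.7203     1.3484     0.3936]
  [   0.5695     0.3685     1.4740]
x = (I − A)⁻¹ d = adj(I−A)·d / det(I−A), with det(I−A) = 0.2985:
  x_1 = (0.6200·775 + 0.0500·675 + 0.2000·550) / 0.2985 = 624.25 / 0.2985 ≈ 2091.29
  x_2 = (0.2150·775 + 0.4025·675 + 0.1175·550) / 0.2985 = 502.9375 / 0.2985 ≈ 1684.88
  x_3 = (0.1700·775 + 0.1100·675 + 0.4400·550) / 0.2985 = 448.00 / 0.2985 ≈ 1500.84

x_1 = 2091.29, x_2 = 1684.88, x_3 = 1500.84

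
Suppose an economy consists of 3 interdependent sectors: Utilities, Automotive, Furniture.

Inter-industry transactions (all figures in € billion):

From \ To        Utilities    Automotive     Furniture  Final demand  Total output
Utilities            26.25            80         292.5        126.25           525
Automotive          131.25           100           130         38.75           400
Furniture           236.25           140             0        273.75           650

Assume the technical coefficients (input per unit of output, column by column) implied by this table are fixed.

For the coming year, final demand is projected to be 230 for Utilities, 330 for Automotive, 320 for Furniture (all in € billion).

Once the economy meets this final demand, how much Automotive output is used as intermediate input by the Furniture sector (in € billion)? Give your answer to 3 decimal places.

z_AF = 232.282

Technical coefficients a_ij = z_ij / X_j:
  a_UU = 26.25/525 = 0.05, a_AU = 131.25/525 = 0.25, a_FU = 236.25/525 = 0.45
  a_UA = 80/400 = 0.20, a_AA = 100/400 = 0.25, a_FA = 140/400 = 0.35
  a_UF = 292.5/650 = 0.45, a_AF = 130/650 = 0.20, a_FF = 0/650 = 0.00
I − A =
  [   0.95    -0.20    -0.45]
  [  -0.25     0.75    -0.20]
  [  -0.45    -0.35     1.00]
Cofactors of I−A, C_ij = (−1)^(i+j)·(minor ij) (rows/columns in the sector order above):
  C_11 = (0.75)(1.00) − (-0.20)(-0.35) = 0.6800
  C_12 = −[(-0.25)(1.00) − (-0.20)(-0.45)] = 0.3400
  C_13 = (-0.25)(-0.35) − (0.75)(-0.45) = 0.4250
  C_21 = −[(-0.20)(1.00) − (-0.45)(-0.35)] = 0.3575
  C_22 = (0.95)(1.00) − (-0.45)(-0.45) = 0.7475
  C_23 = −[(0.95)(-0.35) − (-0.20)(-0.45)] = 0.4225
  C_31 = (-0.20)(-0.20) − (-0.45)(0.75) = 0.3775
  C_32 = −[(0.95)(-0.20) − (-0.45)(-0.25)] = 0.3025
  C_33 = (0.95)(0.75) − (-0.20)(-0.25) = 0.6625
det(I−A) = Σ_j (I−A)_1j·C_1j = (0.95)(0.6800) + (-0.20)(0.3400) + (-0.45)(0.4250) = 0.38675
adj(I−A) = Cᵀ =
  [ 0.6800   0.3575   0.3775]
  [ 0.3400   0.7475   0.3025]
  [ 0.4250   0.4225   0.6625]
(I − A)⁻¹ = adj(I−A) / det(I−A) ≈
  [   1.7582     0.9244     0.9761]
  [   0.8791     1.9328     0.7822]
  [   1.0989     1.0924     1.7130]
First solve x = (I − A)⁻¹ d = adj(I−A)·d / det(I−A); in particular x_F = (0.4250·230 + 0.4225·330 + 0.6625·320) / 0.38675 = 449.175 / 0.38675 ≈ 1161.40918.
Intermediate flow from A to F: z_AF = a_AF · x_F = 0.20 × 449.175 / 0.38675 = 89.835 / 0.38675 ≈ 232.282.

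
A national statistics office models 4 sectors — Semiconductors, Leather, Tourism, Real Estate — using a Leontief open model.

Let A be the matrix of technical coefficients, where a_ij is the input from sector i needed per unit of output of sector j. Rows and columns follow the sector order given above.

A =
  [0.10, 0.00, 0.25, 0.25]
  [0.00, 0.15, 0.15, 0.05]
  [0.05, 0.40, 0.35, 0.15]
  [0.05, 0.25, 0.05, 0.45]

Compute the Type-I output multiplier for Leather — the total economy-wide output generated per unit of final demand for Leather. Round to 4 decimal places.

I − A =
  [   0.90     0.00    -0.25    -0.25]
  [   0.00     0.85    -0.15    -0.05]
  [  -0.05    -0.40     0.65    -0.15]
  [  -0.05    -0.25    -0.05     0.55]
Compute the cofactors C_ij = (−1)^(i+j)·(3×3 minor ij) of I−A; the adjugate is their transpose:
adj(I−A) = Cᵀ =
  [ 0.249750   0.110000   0.133750   0.160000]
  [ 0.007000   0.297500   0.075250   0.050750]
  [ 0.030125   0.229875   0.398875   0.143375]
  [ 0.028625   0.166125   0.082625   0.432625]
det(I−A) = Σ_j (I−A)_1j·C_1j = (0.90)(0.249750) + (0.00)(0.007000) + (-0.25)(0.030125) + (-0.25)(0.028625) = 0.2100875
(I − A)⁻¹ = adj(I−A) / det(I−A) ≈
  [   1.18879     0.52359     0.63664     0.76159]
  [   0.03332     1.41608     0.35818     0.24157]
  [   0.14339     1.09419     1.89861     0.68245]
  [   0.13625     0.79074     0.39329     2.05926]
The output multiplier for sector j is the column-j sum of the Leontief inverse (I − A)⁻¹ = adj(I−A) / det(I−A).
Column L of adj(I−A): (0.110000, 0.297500, 0.229875, 0.166125); det(I−A) = 0.2100875.
m_L = (0.110000 + 0.297500 + 0.229875 + 0.166125) / 0.2100875 = 0.8035 / 0.2100875 ≈ 3.8246.

m_L = 3.8246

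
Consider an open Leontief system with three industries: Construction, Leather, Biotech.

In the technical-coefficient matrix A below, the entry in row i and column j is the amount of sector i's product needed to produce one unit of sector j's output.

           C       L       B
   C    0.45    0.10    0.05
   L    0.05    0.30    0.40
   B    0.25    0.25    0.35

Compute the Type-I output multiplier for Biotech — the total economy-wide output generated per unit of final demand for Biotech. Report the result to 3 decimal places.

m_B = 3.925

I − A =
  [   0.55    -0.10    -0.05]
  [  -0.05     0.70    -0.40]
  [  -0.25    -0.25     0.65]
Cofactors of I−A, C_ij = (−1)^(i+j)·(minor ij) (rows/columns in the sector order above):
  C_11 = (0.70)(0.65) − (-0.40)(-0.25) = 0.3550
  C_12 = −[(-0.05)(0.65) − (-0.40)(-0.25)] = 0.1325
  C_13 = (-0.05)(-0.25) − (0.70)(-0.25) = 0.1875
  C_21 = −[(-0.10)(0.65) − (-0.05)(-0.25)] = 0.0775
  C_22 = (0.55)(0.65) − (-0.05)(-0.25) = 0.3450
  C_23 = −[(0.55)(-0.25) − (-0.10)(-0.25)] = 0.1625
  C_31 = (-0.10)(-0.40) − (-0.05)(0.70) = 0.0750
  C_32 = −[(0.55)(-0.40) − (-0.05)(-0.05)] = 0.2225
  C_33 = (0.55)(0.70) − (-0.10)(-0.05) = 0.3800
det(I−A) = Σ_j (I−A)_1j·C_1j = (0.55)(0.3550) + (-0.10)(0.1325) + (-0.05)(0.1875) = 0.172625
adj(I−A) = Cᵀ =
  [ 0.3550   0.0775   0.0750]
  [ 0.1325   0.3450   0.2225]
  [ 0.1875   0.1625   0.3800]
(I − A)⁻¹ = adj(I−A) / det(I−A) ≈
  [   2.0565     0.4490     0.4345]
  [   0.7676     1.9986     1.2889]
  [   1.0862     0.9413     2.2013]
The output multiplier for sector j is the column-j sum of the Leontief inverse (I − A)⁻¹ = adj(I−A) / det(I−A).
Column B of adj(I−A): (0.0750, 0.2225, 0.3800); det(I−A) = 0.172625.
m_B = (0.0750 + 0.2225 + 0.3800) / 0.172625 = 0.6775 / 0.172625 ≈ 3.925.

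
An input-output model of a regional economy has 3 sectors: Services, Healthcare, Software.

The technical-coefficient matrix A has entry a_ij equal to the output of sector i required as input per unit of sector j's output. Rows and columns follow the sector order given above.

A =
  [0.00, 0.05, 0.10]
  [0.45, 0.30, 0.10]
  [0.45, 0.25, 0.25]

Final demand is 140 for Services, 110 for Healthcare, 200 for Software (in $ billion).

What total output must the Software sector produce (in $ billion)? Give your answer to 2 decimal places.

x_3 = 514.29

I − A =
  [   1.00    -0.05    -0.10]
  [  -0.45     0.70    -0.10]
  [  -0.45    -0.25     0.75]
Cofactors of I−A, C_ij = (−1)^(i+j)·(minor ij) (rows/columns in the sector order above):
  C_11 = (0.70)(0.75) − (-0.10)(-0.25) = 0.5000
  C_12 = −[(-0.45)(0.75) − (-0.10)(-0.45)] = 0.3825
  C_13 = (-0.45)(-0.25) − (0.70)(-0.45) = 0.4275
  C_21 = −[(-0.05)(0.75) − (-0.10)(-0.25)] = 0.0625
  C_22 = (1.00)(0.75) − (-0.10)(-0.45) = 0.7050
  C_23 = −[(1.00)(-0.25) − (-0.05)(-0.45)] = 0.2725
  C_31 = (-0.05)(-0.10) − (-0.10)(0.70) = 0.0750
  C_32 = −[(1.00)(-0.10) − (-0.10)(-0.45)] = 0.1450
  C_33 = (1.00)(0.70) − (-0.05)(-0.45) = 0.6775
det(I−A) = Σ_j (I−A)_1j·C_1j = (1.00)(0.5000) + (-0.05)(0.3825) + (-0.10)(0.4275) = 0.438125
adj(I−A) = Cᵀ =
  [ 0.5000   0.0625   0.0750]
  [ 0.3825   0.7050   0.1450]
  [ 0.4275   0.2725   0.6775]
(I − A)⁻¹ = adj(I−A) / det(I−A) ≈
  [   1.1412     0.1427     0.1712]
  [   0.8730     1.6091     0.3310]
  [   0.9757     0.6220     1.5464]
x = (I − A)⁻¹ d = adj(I−A)·d / det(I−A), with det(I−A) = 0.438125:
  x_1 = (0.5000·140 + 0.0625·110 + 0.0750·200) / 0.438125 = 91.875 / 0.438125 ≈ 209.70
  x_2 = (0.3825·140 + 0.7050·110 + 0.1450·200) / 0.438125 = 160.10 / 0.438125 ≈ 365.42
  x_3 = (0.4275·140 + 0.2725·110 + 0.6775·200) / 0.438125 = 225.325 / 0.438125 ≈ 514.29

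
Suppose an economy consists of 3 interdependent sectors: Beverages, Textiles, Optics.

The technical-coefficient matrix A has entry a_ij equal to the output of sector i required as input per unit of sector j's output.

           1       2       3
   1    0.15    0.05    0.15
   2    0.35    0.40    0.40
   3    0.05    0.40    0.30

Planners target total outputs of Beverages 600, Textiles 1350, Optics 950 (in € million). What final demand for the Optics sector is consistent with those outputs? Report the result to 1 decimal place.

I − A =
  [   0.85    -0.05    -0.15]
  [  -0.35     0.60    -0.40]
  [  -0.05    -0.40     0.70]
d = (I − A) x:
  d_1 = (+0.85)·600 + (-0.05)·1350 + (-0.15)·950 = 300.0
  d_2 = (-0.35)·600 + (+0.60)·1350 + (-0.40)·950 = 220.0
  d_3 = (-0.05)·600 + (-0.40)·1350 + (+0.70)·950 = 95.0

d_3 = 95.0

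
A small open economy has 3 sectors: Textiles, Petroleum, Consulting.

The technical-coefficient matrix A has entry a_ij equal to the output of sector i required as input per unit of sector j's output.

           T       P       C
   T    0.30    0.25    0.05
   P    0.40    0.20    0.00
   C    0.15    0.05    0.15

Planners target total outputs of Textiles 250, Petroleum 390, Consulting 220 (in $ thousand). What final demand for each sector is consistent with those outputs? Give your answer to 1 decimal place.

d_T = 66.5, d_P = 212.0, d_C = 130.0

I − A =
  [   0.70    -0.25    -0.05]
  [  -0.40     0.80     0.00]
  [  -0.15    -0.05     0.85]
d = (I − A) x:
  d_T = (+0.70)·250 + (-0.25)·390 + (-0.05)·220 = 66.5
  d_P = (-0.40)·250 + (+0.80)·390 + (+0.00)·220 = 212.0
  d_C = (-0.15)·250 + (-0.05)·390 + (+0.85)·220 = 130.0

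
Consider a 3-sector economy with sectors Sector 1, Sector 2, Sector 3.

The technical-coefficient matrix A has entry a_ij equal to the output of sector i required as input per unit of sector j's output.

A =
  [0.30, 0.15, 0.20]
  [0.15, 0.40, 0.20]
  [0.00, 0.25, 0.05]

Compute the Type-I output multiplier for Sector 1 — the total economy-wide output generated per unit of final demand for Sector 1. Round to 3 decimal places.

m_1 = 2.089

I − A =
  [   0.70    -0.15    -0.20]
  [  -0.15     0.60    -0.20]
  [   0.00    -0.25     0.95]
Cofactors of I−A, C_ij = (−1)^(i+j)·(minor ij) (rows/columns in the sector order above):
  C_11 = (0.60)(0.95) − (-0.20)(-0.25) = 0.5200
  C_12 = −[(-0.15)(0.95) − (-0.20)(0.00)] = 0.1425
  C_13 = (-0.15)(-0.25) − (0.60)(0.00) = 0.0375
  C_21 = −[(-0.15)(0.95) − (-0.20)(-0.25)] = 0.1925
  C_22 = (0.70)(0.95) − (-0.20)(0.00) = 0.6650
  C_23 = −[(0.70)(-0.25) − (-0.15)(0.00)] = 0.1750
  C_31 = (-0.15)(-0.20) − (-0.20)(0.60) = 0.1500
  C_32 = −[(0.70)(-0.20) − (-0.20)(-0.15)] = 0.1700
  C_33 = (0.70)(0.60) − (-0.15)(-0.15) = 0.3975
det(I−A) = Σ_j (I−A)_1j·C_1j = (0.70)(0.5200) + (-0.15)(0.1425) + (-0.20)(0.0375) = 0.335125
adj(I−A) = Cᵀ =
  [ 0.5200   0.1925   0.1500]
  [ 0.1425   0.6650   0.1700]
  [ 0.0375   0.1750   0.3975]
(I − A)⁻¹ = adj(I−A) / det(I−A) ≈
  [   1.5517     0.5744     0.4476]
  [   0.4252     1.9843     0.5073]
  [   0.1119     0.5222     1.1861]
The output multiplier for sector j is the column-j sum of the Leontief inverse (I − A)⁻¹ = adj(I−A) / det(I−A).
Column 1 of adj(I−A): (0.5200, 0.1425, 0.0375); det(I−A) = 0.335125.
m_1 = (0.5200 + 0.1425 + 0.0375) / 0.335125 = 0.70 / 0.335125 ≈ 2.089.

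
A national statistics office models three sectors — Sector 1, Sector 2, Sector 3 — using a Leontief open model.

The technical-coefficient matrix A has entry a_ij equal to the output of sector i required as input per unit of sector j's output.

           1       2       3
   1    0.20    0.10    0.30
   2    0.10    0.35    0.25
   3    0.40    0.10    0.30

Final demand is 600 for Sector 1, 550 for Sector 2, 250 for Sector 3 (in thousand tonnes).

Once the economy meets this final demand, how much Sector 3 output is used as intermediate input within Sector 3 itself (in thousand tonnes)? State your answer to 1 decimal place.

I − A =
  [   0.80    -0.10    -0.30]
  [  -0.10     0.65    -0.25]
  [  -0.40    -0.10     0.70]
Cofactors of I−A, C_ij = (−1)^(i+j)·(minor ij) (rows/columns in the sector order above):
  C_11 = (0.65)(0.70) − (-0.25)(-0.10) = 0.4300
  C_12 = −[(-0.10)(0.70) − (-0.25)(-0.40)] = 0.1700
  C_13 = (-0.10)(-0.10) − (0.65)(-0.40) = 0.2700
  C_21 = −[(-0.10)(0.70) − (-0.30)(-0.10)] = 0.1000
  C_22 = (0.80)(0.70) − (-0.30)(-0.40) = 0.4400
  C_23 = −[(0.80)(-0.10) − (-0.10)(-0.40)] = 0.1200
  C_31 = (-0.10)(-0.25) − (-0.30)(0.65) = 0.2200
  C_32 = −[(0.80)(-0.25) − (-0.30)(-0.10)] = 0.2300
  C_33 = (0.80)(0.65) − (-0.10)(-0.10) = 0.5100
det(I−A) = Σ_j (I−A)_1j·C_1j = (0.80)(0.4300) + (-0.10)(0.1700) + (-0.30)(0.2700) = 0.2460
adj(I−A) = Cᵀ =
  [ 0.4300   0.1000   0.2200]
  [ 0.1700   0.4400   0.2300]
  [ 0.2700   0.1200   0.5100]
(I − A)⁻¹ = adj(I−A) / det(I−A) ≈
  [   1.7480     0.4065     0.8943]
  [   0.6911     1.7886     0.9350]
  [   1.0976     0.4878     2.0732]
First solve x = (I − A)⁻¹ d = adj(I−A)·d / det(I−A); in particular x_3 = (0.2700·600 + 0.1200·550 + 0.5100·250) / 0.2460 = 355.50 / 0.2460 ≈ 1445.122.
Intermediate flow from 3 to 3: z_33 = a_33 · x_3 = 0.30 × 355.50 / 0.2460 = 106.65 / 0.2460 ≈ 433.5.

z_33 = 433.5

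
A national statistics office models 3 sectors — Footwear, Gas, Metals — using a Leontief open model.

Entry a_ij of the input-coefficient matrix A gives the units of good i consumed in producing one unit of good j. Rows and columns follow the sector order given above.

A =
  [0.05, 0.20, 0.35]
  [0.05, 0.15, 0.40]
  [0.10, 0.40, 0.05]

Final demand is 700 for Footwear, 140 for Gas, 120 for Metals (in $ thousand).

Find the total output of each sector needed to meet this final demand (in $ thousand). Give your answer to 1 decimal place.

x_F = 971.3, x_G = 410.8, x_M = 401.5

I − A =
  [   0.95    -0.20    -0.35]
  [  -0.05     0.85    -0.40]
  [  -0.10    -0.40     0.95]
Cofactors of I−A, C_ij = (−1)^(i+j)·(minor ij) (rows/columns in the sector order above):
  C_11 = (0.85)(0.95) − (-0.40)(-0.40) = 0.6475
  C_12 = −[(-0.05)(0.95) − (-0.40)(-0.10)] = 0.0875
  C_13 = (-0.05)(-0.40) − (0.85)(-0.10) = 0.1050
  C_21 = −[(-0.20)(0.95) − (-0.35)(-0.40)] = 0.3300
  C_22 = (0.95)(0.95) − (-0.35)(-0.10) = 0.8675
  C_23 = −[(0.95)(-0.40) − (-0.20)(-0.10)] = 0.4000
  C_31 = (-0.20)(-0.40) − (-0.35)(0.85) = 0.3775
  C_32 = −[(0.95)(-0.40) − (-0.35)(-0.05)] = 0.3975
  C_33 = (0.95)(0.85) − (-0.20)(-0.05) = 0.7975
det(I−A) = Σ_j (I−A)_1j·C_1j = (0.95)(0.6475) + (-0.20)(0.0875) + (-0.35)(0.1050) = 0.560875
adj(I−A) = Cᵀ =
  [ 0.6475   0.3300   0.3775]
  [ 0.0875   0.8675   0.3975]
  [ 0.1050   0.4000   0.7975]
(I − A)⁻¹ = adj(I−A) / det(I−A) ≈
  [   1.1544     0.5884     0.6731]
  [   0.1560     1.5467     0.7087]
  [   0.1872     0.7132     1.4219]
x = (I − A)⁻¹ d = adj(I−A)·d / det(I−A), with det(I−A) = 0.560875:
  x_F = (0.6475·700 + 0.3300·140 + 0.3775·120) / 0.560875 = 544.75 / 0.560875 ≈ 971.3
  x_G = (0.0875·700 + 0.8675·140 + 0.3975·120) / 0.560875 = 230.40 / 0.560875 ≈ 410.8
  x_M = (0.1050·700 + 0.4000·140 + 0.7975·120) / 0.560875 = 225.20 / 0.560875 ≈ 401.5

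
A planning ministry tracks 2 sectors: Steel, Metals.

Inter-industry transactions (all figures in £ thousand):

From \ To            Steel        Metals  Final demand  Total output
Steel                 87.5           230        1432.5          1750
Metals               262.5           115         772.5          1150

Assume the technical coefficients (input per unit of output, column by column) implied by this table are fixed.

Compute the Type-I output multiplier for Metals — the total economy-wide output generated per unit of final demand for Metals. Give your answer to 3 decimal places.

m_M = 1.394

Technical coefficients a_ij = z_ij / X_j:
  a_SS = 87.5/1750 = 0.05, a_MS = 262.5/1750 = 0.15
  a_SM = 230/1150 = 0.20, a_MM = 115/1150 = 0.10
I − A =
  [   0.95    -0.20]
  [  -0.15     0.90]
det(I−A) = (0.95)(0.90) − (-0.20)(-0.15) = 0.8250
adj(I−A) = [[0.90, 0.20], [0.15, 0.95]]
(I − A)⁻¹ = adj(I−A) / det(I−A) ≈
  [   1.0909     0.2424]
  [   0.1818     1.1515]
The output multiplier for sector j is the column-j sum of the Leontief inverse (I − A)⁻¹ = adj(I−A) / det(I−A).
Column M of adj(I−A): (0.20, 0.95); det(I−A) = 0.8250.
m_M = (0.20 + 0.95) / 0.8250 = 1.15 / 0.8250 ≈ 1.394.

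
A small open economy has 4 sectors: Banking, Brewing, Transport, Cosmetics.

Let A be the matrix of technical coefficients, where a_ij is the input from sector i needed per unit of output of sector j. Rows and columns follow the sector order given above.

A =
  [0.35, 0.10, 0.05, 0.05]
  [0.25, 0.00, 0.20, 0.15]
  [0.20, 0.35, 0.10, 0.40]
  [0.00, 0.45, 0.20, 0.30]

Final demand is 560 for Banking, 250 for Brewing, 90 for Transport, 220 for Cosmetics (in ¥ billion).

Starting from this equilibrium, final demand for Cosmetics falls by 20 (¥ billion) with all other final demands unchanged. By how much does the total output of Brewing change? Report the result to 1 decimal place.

I − A =
  [   0.65    -0.10    -0.05    -0.05]
  [  -0.25     1.00    -0.20    -0.15]
  [  -0.20    -0.35     0.90    -0.40]
  [   0.00    -0.45    -0.20     0.70]
Compute the cofactors C_ij = (−1)^(i+j)·(3×3 minor ij) of I−A; the adjugate is their transpose:
adj(I−A) = Cᵀ =
  [ 0.393750   0.100000   0.063125   0.085625]
  [ 0.171500   0.348500   0.121750   0.156500]
  [ 0.232750   0.294750   0.388000   0.301500]
  [ 0.176750   0.308250   0.189125   0.498625]
det(I−A) = Σ_j (I−A)_1j·C_1j = (0.65)(0.393750) + (-0.10)(0.171500) + (-0.05)(0.232750) + (-0.05)(0.176750) = 0.2183125
(I − A)⁻¹ = adj(I−A) / det(I−A) ≈
  [   1.8036     0.4581     0.2891     0.3922]
  [   0.7856     1.5963     0.5577     0.7169]
  [   1.0661     1.3501     1.7773     1.3810]
  [   0.8096     1.4120     0.8663     2.2840]
Δx = (I − A)⁻¹ Δd with Δd having -20 in the Cosmetics component and 0 elsewhere.
So Δx_2 = L_24 · (-20), where L_24 = adj(I−A)_24 / det(I−A) = 0.156500 / 0.2183125.
Δx_2 = 0.156500 × (-20) / 0.2183125 = -3.13 / 0.2183125 ≈ -14.3.

Δx_2 = -14.3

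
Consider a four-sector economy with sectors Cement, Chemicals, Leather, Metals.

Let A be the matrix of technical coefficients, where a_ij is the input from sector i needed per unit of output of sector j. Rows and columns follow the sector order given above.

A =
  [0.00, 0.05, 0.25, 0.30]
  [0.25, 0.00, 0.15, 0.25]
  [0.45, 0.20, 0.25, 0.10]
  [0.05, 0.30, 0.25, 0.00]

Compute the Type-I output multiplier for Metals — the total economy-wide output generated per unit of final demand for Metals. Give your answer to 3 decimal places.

m_4 = 3.384

I − A =
  [   1.00    -0.05    -0.25    -0.30]
  [  -0.25     1.00    -0.15    -0.25]
  [  -0.45    -0.20     0.75    -0.10]
  [  -0.05    -0.30    -0.25     1.00]
Compute the cofactors C_ij = (−1)^(i+j)·(3×3 minor ij) of I−A; the adjugate is their transpose:
adj(I−A) = Cᵀ =
  [ 0.621750   0.176250   0.330375   0.263625]
  [ 0.287000   0.566250   0.294625   0.257125]
  [ 0.481250   0.290250   0.874375   0.304375]
  [ 0.237500   0.251250   0.323500   0.582250]
det(I−A) = Σ_j (I−A)_1j·C_1j = (1.00)(0.621750) + (-0.05)(0.287000) + (-0.25)(0.481250) + (-0.30)(0.237500) = 0.4158375
(I − A)⁻¹ = adj(I−A) / det(I−A) ≈
  [   1.4952     0.4238     0.7945     0.6340]
  [   0.6902     1.3617     0.7085     0.6183]
  [   1.1573     0.6980     2.1027     0.7320]
  [   0.5711     0.6042     0.7779     1.4002]
The output multiplier for sector j is the column-j sum of the Leontief inverse (I − A)⁻¹ = adj(I−A) / det(I−A).
Column 4 of adj(I−A): (0.263625, 0.257125, 0.304375, 0.582250); det(I−A) = 0.4158375.
m_4 = (0.263625 + 0.257125 + 0.304375 + 0.582250) / 0.4158375 = 1.407375 / 0.4158375 ≈ 3.384.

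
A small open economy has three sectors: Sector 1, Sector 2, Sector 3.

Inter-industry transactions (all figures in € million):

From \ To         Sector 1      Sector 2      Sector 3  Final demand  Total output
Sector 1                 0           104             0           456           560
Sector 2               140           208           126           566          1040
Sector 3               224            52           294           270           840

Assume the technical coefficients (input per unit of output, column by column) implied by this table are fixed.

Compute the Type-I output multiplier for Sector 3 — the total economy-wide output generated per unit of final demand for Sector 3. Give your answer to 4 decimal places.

m_3 = 1.9174

Technical coefficients a_ij = z_ij / X_j:
  a_11 = 0/560 = 0.00, a_21 = 140/560 = 0.25, a_31 = 224/560 = 0.40
  a_12 = 104/1040 = 0.10, a_22 = 208/1040 = 0.20, a_32 = 52/1040 = 0.05
  a_13 = 0/840 = 0.00, a_23 = 126/840 = 0.15, a_33 = 294/840 = 0.35
I − A =
  [   1.00    -0.10     0.00]
  [  -0.25     0.80    -0.15]
  [  -0.40    -0.05     0.65]
Cofactors of I−A, C_ij = (−1)^(i+j)·(minor ij) (rows/columns in the sector order above):
  C_11 = (0.80)(0.65) − (-0.15)(-0.05) = 0.5125
  C_12 = −[(-0.25)(0.65) − (-0.15)(-0.40)] = 0.2225
  C_13 = (-0.25)(-0.05) − (0.80)(-0.40) = 0.3325
  C_21 = −[(-0.10)(0.65) − (0.00)(-0.05)] = 0.0650
  C_22 = (1.00)(0.65) − (0.00)(-0.40) = 0.6500
  C_23 = −[(1.00)(-0.05) − (-0.10)(-0.40)] = 0.0900
  C_31 = (-0.10)(-0.15) − (0.00)(0.80) = 0.0150
  C_32 = −[(1.00)(-0.15) − (0.00)(-0.25)] = 0.1500
  C_33 = (1.00)(0.80) − (-0.10)(-0.25) = 0.7750
det(I−A) = Σ_j (I−A)_1j·C_1j = (1.00)(0.5125) + (-0.10)(0.2225) + (0.00)(0.3325) = 0.49025
adj(I−A) = Cᵀ =
  [ 0.5125   0.0650   0.0150]
  [ 0.2225   0.6500   0.1500]
  [ 0.3325   0.0900   0.7750]
(I − A)⁻¹ = adj(I−A) / det(I−A) ≈
  [   1.04539     0.13259     0.03060]
  [   0.45385     1.32585     0.30597]
  [   0.67823     0.18358     1.58083]
The output multiplier for sector j is the column-j sum of the Leontief inverse (I − A)⁻¹ = adj(I−A) / det(I−A).
Column 3 of adj(I−A): (0.0150, 0.1500, 0.7750); det(I−A) = 0.49025.
m_3 = (0.0150 + 0.1500 + 0.7750) / 0.49025 = 0.94 / 0.49025 ≈ 1.9174.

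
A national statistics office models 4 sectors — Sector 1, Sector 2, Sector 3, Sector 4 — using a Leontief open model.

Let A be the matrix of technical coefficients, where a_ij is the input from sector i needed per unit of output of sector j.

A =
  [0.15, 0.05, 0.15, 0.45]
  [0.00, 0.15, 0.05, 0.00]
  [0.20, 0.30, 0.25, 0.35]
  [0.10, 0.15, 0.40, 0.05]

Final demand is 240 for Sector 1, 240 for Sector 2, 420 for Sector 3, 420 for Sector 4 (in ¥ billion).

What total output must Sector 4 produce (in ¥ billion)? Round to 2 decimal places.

I − A =
  [   0.85    -0.05    -0.15    -0.45]
  [   0.00     0.85    -0.05     0.00]
  [  -0.20    -0.30     0.75    -0.35]
  [  -0.10    -0.15    -0.40     0.95]
Compute the cofactors C_ij = (−1)^(i+j)·(3×3 minor ij) of I−A; the adjugate is their transpose:
adj(I−A) = Cᵀ =
  [ 0.469750   0.183875   0.279875   0.325625]
  [ 0.011250   0.383125   0.038125   0.019375]
  [ 0.191250   0.298125   0.648125   0.329375]
  [ 0.131750   0.205375   0.308375   0.503125]
det(I−A) = Σ_j (I−A)_1j·C_1j = (0.85)(0.469750) + (-0.05)(0.011250) + (-0.15)(0.191250) + (-0.45)(0.131750) = 0.31075
(I − A)⁻¹ = adj(I−A) / det(I−A) ≈
  [   1.5117     0.5917     0.9006     1.0479]
  [   0.0362     1.2329     0.1227     0.0623]
  [   0.6154     0.9594     2.0857     1.0599]
  [   0.4240     0.6609     0.9924     1.6191]
x = (I − A)⁻¹ d = adj(I−A)·d / det(I−A), with det(I−A) = 0.31075:
  x_1 = (0.469750·240 + 0.183875·240 + 0.279875·420 + 0.325625·420) / 0.31075 = 411.18 / 0.31075 ≈ 1323.19
  x_2 = (0.011250·240 + 0.383125·240 + 0.038125·420 + 0.019375·420) / 0.31075 = 118.80 / 0.31075 ≈ 382.30
  x_3 = (0.191250·240 + 0.298125·240 + 0.648125·420 + 0.329375·420) / 0.31075 = 528.00 / 0.31075 ≈ 1699.12
  x_4 = (0.131750·240 + 0.205375·240 + 0.308375·420 + 0.503125·420) / 0.31075 = 421.74 / 0.31075 ≈ 1357.17

x_4 = 1357.17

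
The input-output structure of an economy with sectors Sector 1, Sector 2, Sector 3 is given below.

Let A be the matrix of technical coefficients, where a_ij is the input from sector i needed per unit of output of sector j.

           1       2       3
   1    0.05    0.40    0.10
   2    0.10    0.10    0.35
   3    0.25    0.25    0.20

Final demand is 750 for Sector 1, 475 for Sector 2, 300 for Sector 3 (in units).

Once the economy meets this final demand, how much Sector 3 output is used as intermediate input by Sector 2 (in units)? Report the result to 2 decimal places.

z_32 = 283.71

I − A =
  [   0.95    -0.40    -0.10]
  [  -0.10     0.90    -0.35]
  [  -0.25    -0.25     0.80]
Cofactors of I−A, C_ij = (−1)^(i+j)·(minor ij) (rows/columns in the sector order above):
  C_11 = (0.90)(0.80) − (-0.35)(-0.25) = 0.6325
  C_12 = −[(-0.10)(0.80) − (-0.35)(-0.25)] = 0.1675
  C_13 = (-0.10)(-0.25) − (0.90)(-0.25) = 0.2500
  C_21 = −[(-0.40)(0.80) − (-0.10)(-0.25)] = 0.3450
  C_22 = (0.95)(0.80) − (-0.10)(-0.25) = 0.7350
  C_23 = −[(0.95)(-0.25) − (-0.40)(-0.25)] = 0.3375
  C_31 = (-0.40)(-0.35) − (-0.10)(0.90) = 0.2300
  C_32 = −[(0.95)(-0.35) − (-0.10)(-0.10)] = 0.3425
  C_33 = (0.95)(0.90) − (-0.40)(-0.10) = 0.8150
det(I−A) = Σ_j (I−A)_1j·C_1j = (0.95)(0.6325) + (-0.40)(0.1675) + (-0.10)(0.2500) = 0.508875
adj(I−A) = Cᵀ =
  [ 0.6325   0.3450   0.2300]
  [ 0.1675   0.7350   0.3425]
  [ 0.2500   0.3375   0.8150]
(I − A)⁻¹ = adj(I−A) / det(I−A) ≈
  [   1.2429     0.6780     0.4520]
  [   0.3292     1.4444     0.6731]
  [   0.4913     0.6632     1.6016]
First solve x = (I − A)⁻¹ d = adj(I−A)·d / det(I−A); in particular x_2 = (0.1675·750 + 0.7350·475 + 0.3425·300) / 0.508875 = 577.50 / 0.508875 ≈ 1134.8563.
Intermediate flow from 3 to 2: z_32 = a_32 · x_2 = 0.25 × 577.50 / 0.508875 = 144.375 / 0.508875 ≈ 283.71.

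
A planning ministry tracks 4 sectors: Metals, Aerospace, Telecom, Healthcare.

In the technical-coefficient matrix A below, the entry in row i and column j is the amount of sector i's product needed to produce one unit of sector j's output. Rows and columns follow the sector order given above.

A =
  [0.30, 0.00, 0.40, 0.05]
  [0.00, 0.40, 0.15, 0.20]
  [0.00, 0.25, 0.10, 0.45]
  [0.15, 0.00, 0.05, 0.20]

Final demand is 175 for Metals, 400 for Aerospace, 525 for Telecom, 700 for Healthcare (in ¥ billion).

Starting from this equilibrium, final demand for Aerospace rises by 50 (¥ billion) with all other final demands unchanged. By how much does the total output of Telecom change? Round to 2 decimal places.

I − A =
  [   0.70     0.00    -0.40    -0.05]
  [   0.00     0.60    -0.15    -0.20]
  [   0.00    -0.25     0.90    -0.45]
  [  -0.15     0.00    -0.05     0.80]
Compute the cofactors C_ij = (−1)^(i+j)·(3×3 minor ij) of I−A; the adjugate is their transpose:
adj(I−A) = Cᵀ =
  [ 0.386000   0.080625   0.193500   0.153125]
  [ 0.037125   0.454500   0.101875   0.173250]
  [ 0.048000   0.138125   0.331500   0.224000]
  [ 0.075375   0.023750   0.057000   0.351750]
det(I−A) = Σ_j (I−A)_1j·C_1j = (0.70)(0.386000) + (0.00)(0.037125) + (-0.40)(0.048000) + (-0.05)(0.075375) = 0.24723125
(I − A)⁻¹ = adj(I−A) / det(I−A) ≈
  [   1.5613     0.3261     0.7827     0.6194]
  [   0.1502     1.8384     0.4121     0.7008]
  [   0.1942     0.5587     1.3408     0.9060]
  [   0.3049     0.0961     0.2306     1.4228]
Δx = (I − A)⁻¹ Δd with Δd having +50 in the Aerospace component and 0 elsewhere.
So Δx_3 = L_32 · (+50), where L_32 = adj(I−A)_32 / det(I−A) = 0.138125 / 0.24723125.
Δx_3 = 0.138125 × (+50) / 0.24723125 = 6.90625 / 0.24723125 ≈ 27.93.

Δx_3 = 27.93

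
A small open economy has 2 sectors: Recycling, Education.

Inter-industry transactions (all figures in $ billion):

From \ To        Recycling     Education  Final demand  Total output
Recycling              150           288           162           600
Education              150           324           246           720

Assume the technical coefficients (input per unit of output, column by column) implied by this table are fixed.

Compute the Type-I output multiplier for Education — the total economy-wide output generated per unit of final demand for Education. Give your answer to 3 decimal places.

Technical coefficients a_ij = z_ij / X_j:
  a_RR = 150/600 = 0.25, a_ER = 150/600 = 0.25
  a_RE = 288/720 = 0.40, a_EE = 324/720 = 0.45
I − A =
  [   0.75    -0.40]
  [  -0.25     0.55]
det(I−A) = (0.75)(0.55) − (-0.40)(-0.25) = 0.3125
adj(I−A) = [[0.55, 0.40], [0.25, 0.75]]
(I − A)⁻¹ = adj(I−A) / det(I−A) ≈
  [   1.7600     1.2800]
  [   0.8000     2.4000]
The output multiplier for sector j is the column-j sum of the Leontief inverse (I − A)⁻¹ = adj(I−A) / det(I−A).
Column E of adj(I−A): (0.40, 0.75); det(I−A) = 0.3125.
m_E = (0.40 + 0.75) / 0.3125 = 1.15 / 0.3125 = 3.680.

m_E = 3.680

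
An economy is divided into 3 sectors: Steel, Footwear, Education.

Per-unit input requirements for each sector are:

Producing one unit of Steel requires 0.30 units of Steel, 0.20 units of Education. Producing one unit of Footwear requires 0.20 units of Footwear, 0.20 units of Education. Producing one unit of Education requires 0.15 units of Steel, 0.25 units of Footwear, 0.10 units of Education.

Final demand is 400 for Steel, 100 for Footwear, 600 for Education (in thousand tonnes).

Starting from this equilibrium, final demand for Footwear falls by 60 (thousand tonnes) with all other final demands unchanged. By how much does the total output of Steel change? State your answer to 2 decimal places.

I − A =
  [   0.70     0.00    -0.15]
  [   0.00     0.80    -0.25]
  [  -0.20    -0.20     0.90]
Cofactors of I−A, C_ij = (−1)^(i+j)·(minor ij) (rows/columns in the sector order above):
  C_11 = (0.80)(0.90) − (-0.25)(-0.20) = 0.6700
  C_12 = −[(0.00)(0.90) − (-0.25)(-0.20)] = 0.0500
  C_13 = (0.00)(-0.20) − (0.80)(-0.20) = 0.1600
  C_21 = −[(0.00)(0.90) − (-0.15)(-0.20)] = 0.0300
  C_22 = (0.70)(0.90) − (-0.15)(-0.20) = 0.6000
  C_23 = −[(0.70)(-0.20) − (0.00)(-0.20)] = 0.1400
  C_31 = (0.00)(-0.25) − (-0.15)(0.80) = 0.1200
  C_32 = −[(0.70)(-0.25) − (-0.15)(0.00)] = 0.1750
  C_33 = (0.70)(0.80) − (0.00)(0.00) = 0.5600
det(I−A) = Σ_j (I−A)_1j·C_1j = (0.70)(0.6700) + (0.00)(0.0500) + (-0.15)(0.1600) = 0.4450
adj(I−A) = Cᵀ =
  [ 0.6700   0.0300   0.1200]
  [ 0.0500   0.6000   0.1750]
  [ 0.1600   0.1400   0.5600]
(I − A)⁻¹ = adj(I−A) / det(I−A) ≈
  [   1.5056     0.0674     0.2697]
  [   0.1124     1.3483     0.3933]
  [   0.3596     0.3146     1.2584]
Δx = (I − A)⁻¹ Δd with Δd having -60 in the Footwear component and 0 elsewhere.
So Δx_S = L_SF · (-60), where L_SF = adj(I−A)_SF / det(I−A) = 0.0300 / 0.4450.
Δx_S = 0.0300 × (-60) / 0.4450 = -1.80 / 0.4450 ≈ -4.04.

Δx_S = -4.04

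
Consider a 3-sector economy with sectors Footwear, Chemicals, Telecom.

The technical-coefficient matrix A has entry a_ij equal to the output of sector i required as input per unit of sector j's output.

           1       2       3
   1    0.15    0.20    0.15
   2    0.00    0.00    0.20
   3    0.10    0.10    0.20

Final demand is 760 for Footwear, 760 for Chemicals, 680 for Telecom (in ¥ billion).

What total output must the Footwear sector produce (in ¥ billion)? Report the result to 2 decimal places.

I − A =
  [   0.85    -0.20    -0.15]
  [   0.00     1.00    -0.20]
  [  -0.10    -0.10     0.80]
Cofactors of I−A, C_ij = (−1)^(i+j)·(minor ij) (rows/columns in the sector order above):
  C_11 = (1.00)(0.80) − (-0.20)(-0.10) = 0.7800
  C_12 = −[(0.00)(0.80) − (-0.20)(-0.10)] = 0.0200
  C_13 = (0.00)(-0.10) − (1.00)(-0.10) = 0.1000
  C_21 = −[(-0.20)(0.80) − (-0.15)(-0.10)] = 0.1750
  C_22 = (0.85)(0.80) − (-0.15)(-0.10) = 0.6650
  C_23 = −[(0.85)(-0.10) − (-0.20)(-0.10)] = 0.1050
  C_31 = (-0.20)(-0.20) − (-0.15)(1.00) = 0.1900
  C_32 = −[(0.85)(-0.20) − (-0.15)(0.00)] = 0.1700
  C_33 = (0.85)(1.00) − (-0.20)(0.00) = 0.8500
det(I−A) = Σ_j (I−A)_1j·C_1j = (0.85)(0.7800) + (-0.20)(0.0200) + (-0.15)(0.1000) = 0.6440
adj(I−A) = Cᵀ =
  [ 0.7800   0.1750   0.1900]
  [ 0.0200   0.6650   0.1700]
  [ 0.1000   0.1050   0.8500]
(I − A)⁻¹ = adj(I−A) / det(I−A) ≈
  [   1.2112     0.2717     0.2950]
  [   0.0311     1.0326     0.2640]
  [   0.1553     0.1630     1.3199]
x = (I − A)⁻¹ d = adj(I−A)·d / det(I−A), with det(I−A) = 0.6440:
  x_1 = (0.7800·760 + 0.1750·760 + 0.1900·680) / 0.6440 = 855.00 / 0.6440 ≈ 1327.64
  x_2 = (0.0200·760 + 0.6650·760 + 0.1700·680) / 0.6440 = 636.20 / 0.6440 ≈ 987.89
  x_3 = (0.1000·760 + 0.1050·760 + 0.8500·680) / 0.6440 = 733.80 / 0.6440 ≈ 1139.44

x_1 = 1327.64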